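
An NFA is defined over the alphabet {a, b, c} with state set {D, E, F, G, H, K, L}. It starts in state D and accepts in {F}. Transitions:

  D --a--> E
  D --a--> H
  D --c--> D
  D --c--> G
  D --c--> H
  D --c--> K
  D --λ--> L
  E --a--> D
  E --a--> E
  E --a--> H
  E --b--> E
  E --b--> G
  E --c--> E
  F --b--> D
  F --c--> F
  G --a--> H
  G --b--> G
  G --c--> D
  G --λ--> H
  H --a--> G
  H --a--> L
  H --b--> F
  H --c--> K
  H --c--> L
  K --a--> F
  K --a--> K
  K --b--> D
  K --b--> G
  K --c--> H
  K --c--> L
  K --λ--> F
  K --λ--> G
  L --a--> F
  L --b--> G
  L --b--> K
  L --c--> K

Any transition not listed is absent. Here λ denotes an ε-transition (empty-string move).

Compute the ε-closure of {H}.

Begin with {H}.
No ε-moves leave this set, so the closure equals the set itself.

{H}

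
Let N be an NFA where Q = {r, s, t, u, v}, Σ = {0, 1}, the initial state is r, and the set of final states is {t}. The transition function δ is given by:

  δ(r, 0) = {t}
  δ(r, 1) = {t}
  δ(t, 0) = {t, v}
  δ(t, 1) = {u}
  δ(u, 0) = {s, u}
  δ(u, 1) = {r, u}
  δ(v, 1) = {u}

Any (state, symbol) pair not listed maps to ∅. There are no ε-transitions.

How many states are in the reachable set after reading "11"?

Start in {r}.
Read '1': {r} → {t}.
Read '1': {t} → {u}.
That set has 1 state.

1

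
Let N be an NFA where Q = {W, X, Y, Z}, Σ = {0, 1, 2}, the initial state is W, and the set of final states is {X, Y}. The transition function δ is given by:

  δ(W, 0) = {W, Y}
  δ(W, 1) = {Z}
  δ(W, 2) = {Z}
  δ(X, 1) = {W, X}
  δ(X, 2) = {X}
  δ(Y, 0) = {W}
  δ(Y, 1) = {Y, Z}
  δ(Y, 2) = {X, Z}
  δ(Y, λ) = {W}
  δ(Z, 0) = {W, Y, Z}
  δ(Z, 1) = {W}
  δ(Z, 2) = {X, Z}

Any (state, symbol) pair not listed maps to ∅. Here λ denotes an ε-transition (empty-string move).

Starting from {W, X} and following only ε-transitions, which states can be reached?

{W, X}

Begin with {W, X}.
No ε-moves leave this set, so the closure equals the set itself.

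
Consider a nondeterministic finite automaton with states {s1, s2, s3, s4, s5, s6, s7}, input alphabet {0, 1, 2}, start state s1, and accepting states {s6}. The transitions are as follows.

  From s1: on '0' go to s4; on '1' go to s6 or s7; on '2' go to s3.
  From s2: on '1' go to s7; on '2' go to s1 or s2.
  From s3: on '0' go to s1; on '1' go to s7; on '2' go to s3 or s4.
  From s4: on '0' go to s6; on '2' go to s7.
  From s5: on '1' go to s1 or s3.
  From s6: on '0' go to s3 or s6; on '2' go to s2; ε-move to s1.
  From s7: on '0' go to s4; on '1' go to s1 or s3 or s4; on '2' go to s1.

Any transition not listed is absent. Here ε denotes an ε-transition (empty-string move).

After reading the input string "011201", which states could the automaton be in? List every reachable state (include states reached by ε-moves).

∅

Start in {s1}.
Read '0': {s1} → {s4}.
Read '1': {s4} → ∅.
The set is empty and remains empty for the remaining 4 symbols.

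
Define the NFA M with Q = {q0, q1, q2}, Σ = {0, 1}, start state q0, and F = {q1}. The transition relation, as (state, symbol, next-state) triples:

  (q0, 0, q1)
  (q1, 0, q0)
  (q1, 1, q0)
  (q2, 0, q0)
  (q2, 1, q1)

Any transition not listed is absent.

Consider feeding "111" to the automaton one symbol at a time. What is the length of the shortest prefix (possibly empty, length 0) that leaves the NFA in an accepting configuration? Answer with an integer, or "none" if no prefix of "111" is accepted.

none

Start in {q0}.
Read '1': q0→∅; now ∅.
The set is empty and remains empty for the remaining 2 symbols.
No reachable set along the way intersects F.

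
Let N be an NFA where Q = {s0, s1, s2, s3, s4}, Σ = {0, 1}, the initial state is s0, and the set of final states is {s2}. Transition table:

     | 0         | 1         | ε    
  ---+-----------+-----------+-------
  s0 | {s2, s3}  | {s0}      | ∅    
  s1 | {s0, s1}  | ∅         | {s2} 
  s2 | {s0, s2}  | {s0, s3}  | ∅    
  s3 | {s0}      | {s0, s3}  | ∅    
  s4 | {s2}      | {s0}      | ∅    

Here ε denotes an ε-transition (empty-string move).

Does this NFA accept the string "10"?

Start in {s0}.
Read '1': s0→{s0}; now {s0}.
Read '0': s0→{s2, s3}; now {s2, s3}.
The final set {s2, s3} contains the accepting state s2.

Yes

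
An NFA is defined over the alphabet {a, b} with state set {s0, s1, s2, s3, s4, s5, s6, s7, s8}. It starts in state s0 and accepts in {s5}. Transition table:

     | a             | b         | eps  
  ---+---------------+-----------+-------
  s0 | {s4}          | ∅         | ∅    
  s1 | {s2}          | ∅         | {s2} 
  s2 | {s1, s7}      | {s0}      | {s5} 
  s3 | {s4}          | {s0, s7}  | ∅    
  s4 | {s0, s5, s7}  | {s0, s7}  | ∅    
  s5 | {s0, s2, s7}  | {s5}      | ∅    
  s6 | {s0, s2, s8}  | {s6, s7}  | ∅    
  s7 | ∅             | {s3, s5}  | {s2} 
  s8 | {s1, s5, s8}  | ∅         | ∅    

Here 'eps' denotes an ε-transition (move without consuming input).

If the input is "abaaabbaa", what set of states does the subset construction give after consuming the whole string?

{s0, s1, s2, s4, s5, s7}

Start in {s0}.
Read 'a': {s0} → {s4}.
Read 'b': {s4} → {s0, s2, s5, s7}.
Read 'a': {s0, s2, s5, s7} → {s0, s1, s2, s4, s5, s7}.
Read 'a': {s0, s1, s2, s4, s5, s7} → {s0, s1, s2, s4, s5, s7}.
Read 'a': {s0, s1, s2, s4, s5, s7} → {s0, s1, s2, s4, s5, s7}.
Read 'b': {s0, s1, s2, s4, s5, s7} → {s0, s2, s3, s5, s7}.
Read 'b': {s0, s2, s3, s5, s7} → {s0, s2, s3, s5, s7}.
Read 'a': {s0, s2, s3, s5, s7} → {s0, s1, s2, s4, s5, s7}.
Read 'a': {s0, s1, s2, s4, s5, s7} → {s0, s1, s2, s4, s5, s7}.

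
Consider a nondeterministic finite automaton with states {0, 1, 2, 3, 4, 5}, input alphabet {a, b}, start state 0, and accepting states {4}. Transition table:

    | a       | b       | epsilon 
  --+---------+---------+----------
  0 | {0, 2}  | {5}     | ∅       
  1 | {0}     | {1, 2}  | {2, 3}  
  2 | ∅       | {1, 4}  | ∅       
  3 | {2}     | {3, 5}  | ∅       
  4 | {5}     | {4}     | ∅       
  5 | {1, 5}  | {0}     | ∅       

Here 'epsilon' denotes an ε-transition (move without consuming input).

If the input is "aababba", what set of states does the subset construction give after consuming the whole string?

{0, 1, 2, 3, 5}

Start in {0}.
Read 'a': 0→{0, 2}; now {0, 2}.
Read 'a': 0→{0, 2}, 2→∅; now {0, 2}.
Read 'b': 0→{5}, 2→{1, 4}; union {1, 4, 5}; ε-closure = {1, 2, 3, 4, 5}.
Read 'a': 1→{0}, 2→∅, 3→{2}, 4→{5}, 5→{1, 5}; union {0, 1, 2, 5}; ε-closure = {0, 1, 2, 3, 5}.
Read 'b': 0→{5}, 1→{1, 2}, 2→{1, 4}, 3→{3, 5}, 5→{0}; now {0, 1, 2, 3, 4, 5}.
Read 'b': 0→{5}, 1→{1, 2}, 2→{1, 4}, 3→{3, 5}, 4→{4}, 5→{0}; now {0, 1, 2, 3, 4, 5}.
Read 'a': 0→{0, 2}, 1→{0}, 2→∅, 3→{2}, 4→{5}, 5→{1, 5}; union {0, 1, 2, 5}; ε-closure = {0, 1, 2, 3, 5}.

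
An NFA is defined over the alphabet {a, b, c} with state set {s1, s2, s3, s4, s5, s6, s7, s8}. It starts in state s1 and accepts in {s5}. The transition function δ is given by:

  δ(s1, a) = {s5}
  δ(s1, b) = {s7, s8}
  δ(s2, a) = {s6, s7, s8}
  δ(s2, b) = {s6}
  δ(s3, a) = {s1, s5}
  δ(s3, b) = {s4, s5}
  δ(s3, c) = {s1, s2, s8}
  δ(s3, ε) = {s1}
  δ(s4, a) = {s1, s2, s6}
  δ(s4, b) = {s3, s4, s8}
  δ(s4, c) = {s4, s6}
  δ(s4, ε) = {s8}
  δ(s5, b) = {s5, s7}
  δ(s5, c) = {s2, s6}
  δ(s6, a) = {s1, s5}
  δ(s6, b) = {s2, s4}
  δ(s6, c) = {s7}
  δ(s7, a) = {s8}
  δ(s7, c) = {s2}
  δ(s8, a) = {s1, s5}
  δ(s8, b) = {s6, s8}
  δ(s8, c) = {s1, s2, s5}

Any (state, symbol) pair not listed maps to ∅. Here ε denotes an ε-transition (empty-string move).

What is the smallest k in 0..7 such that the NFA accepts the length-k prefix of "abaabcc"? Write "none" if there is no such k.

1

Start in {s1}.
Read 'a': s1→{s5}; now {s5}.
None of the earlier sets intersect F, but {s5} does.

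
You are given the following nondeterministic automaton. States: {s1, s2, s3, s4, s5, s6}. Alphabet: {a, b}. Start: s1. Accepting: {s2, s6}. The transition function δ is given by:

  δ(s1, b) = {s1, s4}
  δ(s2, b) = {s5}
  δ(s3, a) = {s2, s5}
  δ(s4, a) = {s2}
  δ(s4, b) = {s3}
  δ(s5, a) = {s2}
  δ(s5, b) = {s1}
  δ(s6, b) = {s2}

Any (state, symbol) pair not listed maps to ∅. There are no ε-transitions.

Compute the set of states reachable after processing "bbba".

Start in {s1}.
Read 'b': s1→{s1, s4}; now {s1, s4}.
Read 'b': s1→{s1, s4}, s4→{s3}; now {s1, s3, s4}.
Read 'b': s1→{s1, s4}, s3→∅, s4→{s3}; now {s1, s3, s4}.
Read 'a': s1→∅, s3→{s2, s5}, s4→{s2}; now {s2, s5}.

{s2, s5}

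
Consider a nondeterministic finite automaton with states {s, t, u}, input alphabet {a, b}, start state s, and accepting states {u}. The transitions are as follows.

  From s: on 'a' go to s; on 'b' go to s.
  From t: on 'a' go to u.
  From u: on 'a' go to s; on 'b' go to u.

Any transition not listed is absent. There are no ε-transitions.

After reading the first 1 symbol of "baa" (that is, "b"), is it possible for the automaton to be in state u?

No

Start in {s}.
Read 'b': {s} → {s}.
State u is not in {s}.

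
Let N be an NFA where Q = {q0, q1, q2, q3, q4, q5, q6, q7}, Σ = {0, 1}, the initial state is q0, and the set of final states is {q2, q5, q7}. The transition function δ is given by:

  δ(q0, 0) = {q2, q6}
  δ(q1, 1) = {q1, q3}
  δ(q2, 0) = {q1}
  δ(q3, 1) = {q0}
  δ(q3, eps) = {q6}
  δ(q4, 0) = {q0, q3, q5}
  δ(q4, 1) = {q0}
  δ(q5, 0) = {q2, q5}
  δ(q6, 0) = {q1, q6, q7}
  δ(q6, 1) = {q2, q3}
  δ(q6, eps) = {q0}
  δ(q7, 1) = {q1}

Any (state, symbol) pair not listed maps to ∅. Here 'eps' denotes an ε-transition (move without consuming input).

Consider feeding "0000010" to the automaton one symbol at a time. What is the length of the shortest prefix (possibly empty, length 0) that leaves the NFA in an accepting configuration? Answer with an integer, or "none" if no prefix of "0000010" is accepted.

1

Start in {q0}.
Read '0': q0→{q2, q6}; union {q2, q6}; ε-closure = {q0, q2, q6}.
None of the earlier sets intersect F, but {q0, q2, q6} does.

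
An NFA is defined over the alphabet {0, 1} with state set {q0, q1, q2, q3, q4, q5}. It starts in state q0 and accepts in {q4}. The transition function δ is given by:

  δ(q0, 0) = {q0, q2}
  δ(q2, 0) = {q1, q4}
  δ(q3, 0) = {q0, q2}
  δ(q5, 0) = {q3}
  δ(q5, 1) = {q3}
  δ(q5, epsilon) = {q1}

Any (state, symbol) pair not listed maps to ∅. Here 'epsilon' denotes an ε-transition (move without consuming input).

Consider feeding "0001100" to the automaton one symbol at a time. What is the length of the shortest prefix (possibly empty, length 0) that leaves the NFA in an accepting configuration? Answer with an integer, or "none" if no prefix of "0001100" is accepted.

2

Start in {q0}.
Read '0': {q0} → {q0, q2}.
Read '0': {q0, q2} → {q0, q1, q2, q4}.
None of the earlier sets intersect F, but {q0, q1, q2, q4} does.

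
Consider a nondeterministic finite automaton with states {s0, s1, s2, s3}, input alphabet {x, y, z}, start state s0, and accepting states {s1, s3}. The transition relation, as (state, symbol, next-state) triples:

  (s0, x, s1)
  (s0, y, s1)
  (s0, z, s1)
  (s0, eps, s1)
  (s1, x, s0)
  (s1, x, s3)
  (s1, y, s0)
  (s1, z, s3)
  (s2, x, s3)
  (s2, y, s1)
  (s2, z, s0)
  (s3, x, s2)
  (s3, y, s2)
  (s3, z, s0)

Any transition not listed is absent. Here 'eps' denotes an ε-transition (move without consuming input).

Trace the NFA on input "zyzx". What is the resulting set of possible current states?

{s0, s1, s2, s3}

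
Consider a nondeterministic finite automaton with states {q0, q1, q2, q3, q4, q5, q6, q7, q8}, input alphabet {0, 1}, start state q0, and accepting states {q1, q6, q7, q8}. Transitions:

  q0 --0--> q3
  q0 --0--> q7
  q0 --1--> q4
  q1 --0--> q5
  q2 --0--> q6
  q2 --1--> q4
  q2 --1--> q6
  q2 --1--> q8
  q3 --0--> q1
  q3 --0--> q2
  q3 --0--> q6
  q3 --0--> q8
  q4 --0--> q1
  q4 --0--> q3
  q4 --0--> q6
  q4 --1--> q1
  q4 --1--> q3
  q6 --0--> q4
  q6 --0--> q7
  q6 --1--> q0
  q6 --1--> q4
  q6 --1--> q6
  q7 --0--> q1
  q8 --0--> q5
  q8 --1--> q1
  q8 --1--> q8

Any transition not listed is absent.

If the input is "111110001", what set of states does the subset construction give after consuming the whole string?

Start in {q0}.
Read '1': {q0} → {q4}.
Read '1': {q4} → {q1, q3}.
Read '1': {q1, q3} → ∅.
The set is empty and remains empty for the remaining 6 symbols.

∅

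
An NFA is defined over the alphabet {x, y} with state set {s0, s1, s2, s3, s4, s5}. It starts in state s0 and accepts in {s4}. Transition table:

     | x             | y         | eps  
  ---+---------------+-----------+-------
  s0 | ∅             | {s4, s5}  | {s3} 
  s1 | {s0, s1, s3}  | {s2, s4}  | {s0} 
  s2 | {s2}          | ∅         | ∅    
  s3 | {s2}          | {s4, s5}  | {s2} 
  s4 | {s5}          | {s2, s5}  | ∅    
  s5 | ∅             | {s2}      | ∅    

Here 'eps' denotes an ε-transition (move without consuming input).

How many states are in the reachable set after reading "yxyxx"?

1

Start: ε-closure({s0}) = {s0, s2, s3}.
Read 'y': s0→{s4, s5}, s2→∅, s3→{s4, s5}; now {s4, s5}.
Read 'x': s4→{s5}, s5→∅; now {s5}.
Read 'y': s5→{s2}; now {s2}.
Read 'x': s2→{s2}; now {s2}.
Read 'x': s2→{s2}; now {s2}.
That set has 1 state.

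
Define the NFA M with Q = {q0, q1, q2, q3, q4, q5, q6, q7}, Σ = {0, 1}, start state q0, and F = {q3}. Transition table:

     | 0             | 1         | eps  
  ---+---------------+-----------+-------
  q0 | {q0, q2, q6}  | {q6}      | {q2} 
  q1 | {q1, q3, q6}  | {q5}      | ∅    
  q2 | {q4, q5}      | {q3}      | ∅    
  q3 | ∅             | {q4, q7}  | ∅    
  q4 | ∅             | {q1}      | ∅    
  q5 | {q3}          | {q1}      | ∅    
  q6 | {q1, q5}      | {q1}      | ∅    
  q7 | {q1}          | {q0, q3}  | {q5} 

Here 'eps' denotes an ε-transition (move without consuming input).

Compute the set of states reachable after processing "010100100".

{q1, q3, q5, q6}

Start: ε-closure({q0}) = {q0, q2}.
Read '0': {q0, q2} → {q0, q2, q4, q5, q6}.
Read '1': {q0, q2, q4, q5, q6} → {q1, q3, q6}.
Read '0': {q1, q3, q6} → {q1, q3, q5, q6}.
Read '1': {q1, q3, q5, q6} → {q1, q4, q5, q7}.
Read '0': {q1, q4, q5, q7} → {q1, q3, q6}.
Read '0': {q1, q3, q6} → {q1, q3, q5, q6}.
Read '1': {q1, q3, q5, q6} → {q1, q4, q5, q7}.
Read '0': {q1, q4, q5, q7} → {q1, q3, q6}.
Read '0': {q1, q3, q6} → {q1, q3, q5, q6}.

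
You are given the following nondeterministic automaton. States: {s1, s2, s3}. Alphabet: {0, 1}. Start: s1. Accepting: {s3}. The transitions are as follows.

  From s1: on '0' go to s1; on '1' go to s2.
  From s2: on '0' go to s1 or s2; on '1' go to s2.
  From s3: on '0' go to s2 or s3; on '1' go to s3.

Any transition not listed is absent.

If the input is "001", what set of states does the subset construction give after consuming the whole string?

Start in {s1}.
Read '0': s1→{s1}; now {s1}.
Read '0': s1→{s1}; now {s1}.
Read '1': s1→{s2}; now {s2}.

{s2}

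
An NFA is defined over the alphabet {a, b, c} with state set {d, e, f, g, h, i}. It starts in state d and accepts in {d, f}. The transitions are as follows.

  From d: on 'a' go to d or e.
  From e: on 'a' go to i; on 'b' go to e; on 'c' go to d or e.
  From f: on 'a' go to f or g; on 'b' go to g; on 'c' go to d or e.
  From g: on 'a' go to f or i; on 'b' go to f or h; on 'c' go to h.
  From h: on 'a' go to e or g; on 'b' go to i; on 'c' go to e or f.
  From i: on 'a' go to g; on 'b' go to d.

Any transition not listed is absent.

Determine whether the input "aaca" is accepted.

Yes

Start in {d}.
Read 'a': {d} → {d, e}.
Read 'a': {d, e} → {d, e, i}.
Read 'c': {d, e, i} → {d, e}.
Read 'a': {d, e} → {d, e, i}.
The final set {d, e, i} contains the accepting state d.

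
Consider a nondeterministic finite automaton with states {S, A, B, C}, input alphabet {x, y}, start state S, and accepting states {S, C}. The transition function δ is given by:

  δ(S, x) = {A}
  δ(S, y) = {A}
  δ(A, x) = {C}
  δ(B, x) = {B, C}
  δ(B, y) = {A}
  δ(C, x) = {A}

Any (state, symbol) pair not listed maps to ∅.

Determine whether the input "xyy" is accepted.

Start in {S}.
Read 'x': S→{A}; now {A}.
Read 'y': A→∅; now ∅.
The set is empty and remains empty for the remaining 1 symbol.
The final set ∅ contains no accepting state.

No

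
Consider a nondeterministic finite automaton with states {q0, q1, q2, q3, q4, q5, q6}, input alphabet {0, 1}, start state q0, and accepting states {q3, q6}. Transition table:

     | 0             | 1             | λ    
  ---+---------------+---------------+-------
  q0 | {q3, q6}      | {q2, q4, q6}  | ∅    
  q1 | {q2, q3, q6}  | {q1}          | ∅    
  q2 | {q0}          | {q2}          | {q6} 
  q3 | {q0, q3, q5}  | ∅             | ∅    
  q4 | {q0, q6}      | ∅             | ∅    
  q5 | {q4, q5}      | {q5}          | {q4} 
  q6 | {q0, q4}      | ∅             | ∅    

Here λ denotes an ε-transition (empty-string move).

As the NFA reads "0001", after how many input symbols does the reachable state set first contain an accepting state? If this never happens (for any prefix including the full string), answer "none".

Start in {q0}.
Read '0': {q0} → {q3, q6}.
None of the earlier sets intersect F, but {q3, q6} does.

1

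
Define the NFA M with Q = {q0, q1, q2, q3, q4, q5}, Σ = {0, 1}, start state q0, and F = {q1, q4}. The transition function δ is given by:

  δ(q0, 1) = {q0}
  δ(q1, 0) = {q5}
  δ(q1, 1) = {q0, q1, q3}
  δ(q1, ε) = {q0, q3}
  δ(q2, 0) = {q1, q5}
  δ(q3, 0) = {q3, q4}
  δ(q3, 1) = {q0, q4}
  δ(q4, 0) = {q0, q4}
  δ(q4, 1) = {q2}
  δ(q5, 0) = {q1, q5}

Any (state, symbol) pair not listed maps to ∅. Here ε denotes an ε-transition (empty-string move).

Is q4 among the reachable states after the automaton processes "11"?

No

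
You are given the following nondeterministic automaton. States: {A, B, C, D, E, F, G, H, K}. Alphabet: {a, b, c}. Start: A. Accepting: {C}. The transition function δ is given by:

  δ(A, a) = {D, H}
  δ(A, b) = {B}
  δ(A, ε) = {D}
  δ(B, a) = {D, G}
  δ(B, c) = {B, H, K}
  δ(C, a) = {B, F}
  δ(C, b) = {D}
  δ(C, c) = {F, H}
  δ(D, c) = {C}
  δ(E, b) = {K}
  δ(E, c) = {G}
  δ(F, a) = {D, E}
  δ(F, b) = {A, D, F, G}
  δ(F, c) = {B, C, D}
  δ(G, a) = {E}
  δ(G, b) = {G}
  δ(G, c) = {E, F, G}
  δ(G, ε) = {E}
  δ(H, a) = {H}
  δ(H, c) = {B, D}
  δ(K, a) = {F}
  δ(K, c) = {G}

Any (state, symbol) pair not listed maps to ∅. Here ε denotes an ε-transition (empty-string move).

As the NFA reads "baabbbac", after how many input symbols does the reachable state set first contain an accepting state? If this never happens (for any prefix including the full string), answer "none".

none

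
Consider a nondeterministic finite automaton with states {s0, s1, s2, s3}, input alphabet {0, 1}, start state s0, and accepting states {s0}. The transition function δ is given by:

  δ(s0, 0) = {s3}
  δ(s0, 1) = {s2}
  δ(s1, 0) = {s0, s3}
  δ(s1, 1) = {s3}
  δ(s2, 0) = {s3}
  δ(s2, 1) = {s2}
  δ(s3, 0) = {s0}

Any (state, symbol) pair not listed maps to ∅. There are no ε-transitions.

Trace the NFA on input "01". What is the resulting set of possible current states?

∅

Start in {s0}.
Read '0': {s0} → {s3}.
Read '1': {s3} → ∅.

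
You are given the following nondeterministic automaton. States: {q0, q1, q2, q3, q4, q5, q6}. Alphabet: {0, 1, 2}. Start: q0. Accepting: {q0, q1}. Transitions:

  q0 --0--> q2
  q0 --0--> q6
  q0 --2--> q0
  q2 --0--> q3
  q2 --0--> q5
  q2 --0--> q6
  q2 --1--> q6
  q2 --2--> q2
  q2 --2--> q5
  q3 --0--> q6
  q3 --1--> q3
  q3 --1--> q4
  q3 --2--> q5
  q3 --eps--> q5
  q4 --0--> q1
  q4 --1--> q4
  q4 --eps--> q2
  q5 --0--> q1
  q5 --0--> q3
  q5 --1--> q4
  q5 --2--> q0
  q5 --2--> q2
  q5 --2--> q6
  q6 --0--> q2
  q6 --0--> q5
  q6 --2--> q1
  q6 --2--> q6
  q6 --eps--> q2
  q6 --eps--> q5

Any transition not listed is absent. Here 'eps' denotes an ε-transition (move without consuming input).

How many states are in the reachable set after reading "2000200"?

5

Start in {q0}.
Read '2': q0→{q0}; now {q0}.
Read '0': q0→{q2, q6}; union {q2, q6}; ε-closure = {q2, q5, q6}.
Read '0': q2→{q3, q5, q6}, q5→{q1, q3}, q6→{q2, q5}; now {q1, q2, q3, q5, q6}.
Read '0': q1→∅, q2→{q3, q5, q6}, q3→{q6}, q5→{q1, q3}, q6→{q2, q5}; now {q1, q2, q3, q5, q6}.
Read '2': q1→∅, q2→{q2, q5}, q3→{q5}, q5→{q0, q2, q6}, q6→{q1, q6}; now {q0, q1, q2, q5, q6}.
Read '0': q0→{q2, q6}, q1→∅, q2→{q3, q5, q6}, q5→{q1, q3}, q6→{q2, q5}; now {q1, q2, q3, q5, q6}.
Read '0': q1→∅, q2→{q3, q5, q6}, q3→{q6}, q5→{q1, q3}, q6→{q2, q5}; now {q1, q2, q3, q5, q6}.
That set has 5 states.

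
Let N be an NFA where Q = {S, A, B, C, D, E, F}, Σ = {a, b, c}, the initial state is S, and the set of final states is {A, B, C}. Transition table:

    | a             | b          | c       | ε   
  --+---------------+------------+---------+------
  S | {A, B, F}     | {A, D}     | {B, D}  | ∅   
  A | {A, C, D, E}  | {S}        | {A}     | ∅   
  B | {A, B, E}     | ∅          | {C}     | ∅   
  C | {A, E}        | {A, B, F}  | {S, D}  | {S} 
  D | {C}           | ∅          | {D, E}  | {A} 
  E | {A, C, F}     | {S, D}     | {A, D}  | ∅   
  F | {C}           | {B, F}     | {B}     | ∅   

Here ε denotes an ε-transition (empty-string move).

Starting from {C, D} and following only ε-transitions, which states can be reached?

Begin with {C, D}.
ε-move D → A; add A.
ε-move C → S; add S.

{S, A, C, D}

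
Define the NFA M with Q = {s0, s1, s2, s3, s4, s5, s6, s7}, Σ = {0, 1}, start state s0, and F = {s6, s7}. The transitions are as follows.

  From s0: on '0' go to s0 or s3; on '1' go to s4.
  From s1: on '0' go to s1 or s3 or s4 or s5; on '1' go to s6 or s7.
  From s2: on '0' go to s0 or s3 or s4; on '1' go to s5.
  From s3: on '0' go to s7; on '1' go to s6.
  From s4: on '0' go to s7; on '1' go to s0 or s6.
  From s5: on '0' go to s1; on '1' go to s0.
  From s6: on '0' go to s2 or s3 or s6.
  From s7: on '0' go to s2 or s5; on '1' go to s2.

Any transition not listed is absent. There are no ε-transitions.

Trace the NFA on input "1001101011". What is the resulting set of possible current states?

{s0, s4, s5, s6}

Start in {s0}.
Read '1': s0→{s4}; now {s4}.
Read '0': s4→{s7}; now {s7}.
Read '0': s7→{s2, s5}; now {s2, s5}.
Read '1': s2→{s5}, s5→{s0}; now {s0, s5}.
Read '1': s0→{s4}, s5→{s0}; now {s0, s4}.
Read '0': s0→{s0, s3}, s4→{s7}; now {s0, s3, s7}.
Read '1': s0→{s4}, s3→{s6}, s7→{s2}; now {s2, s4, s6}.
Read '0': s2→{s0, s3, s4}, s4→{s7}, s6→{s2, s3, s6}; now {s0, s2, s3, s4, s6, s7}.
Read '1': s0→{s4}, s2→{s5}, s3→{s6}, s4→{s0, s6}, s6→∅, s7→{s2}; now {s0, s2, s4, s5, s6}.
Read '1': s0→{s4}, s2→{s5}, s4→{s0, s6}, s5→{s0}, s6→∅; now {s0, s4, s5, s6}.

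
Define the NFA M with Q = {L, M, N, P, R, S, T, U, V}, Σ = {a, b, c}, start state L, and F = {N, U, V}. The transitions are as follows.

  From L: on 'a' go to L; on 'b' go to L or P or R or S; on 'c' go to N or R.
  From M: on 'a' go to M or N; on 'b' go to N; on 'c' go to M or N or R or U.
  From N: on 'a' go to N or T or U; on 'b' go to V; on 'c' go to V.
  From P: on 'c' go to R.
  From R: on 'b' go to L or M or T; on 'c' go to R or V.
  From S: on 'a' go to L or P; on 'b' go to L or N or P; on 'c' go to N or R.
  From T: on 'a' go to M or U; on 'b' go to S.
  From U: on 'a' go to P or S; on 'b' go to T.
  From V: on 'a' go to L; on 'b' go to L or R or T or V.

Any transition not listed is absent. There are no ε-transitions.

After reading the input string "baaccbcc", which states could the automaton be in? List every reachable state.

{M, N, R, U, V}

Start in {L}.
Read 'b': L→{L, P, R, S}; now {L, P, R, S}.
Read 'a': L→{L}, P→∅, R→∅, S→{L, P}; now {L, P}.
Read 'a': L→{L}, P→∅; now {L}.
Read 'c': L→{N, R}; now {N, R}.
Read 'c': N→{V}, R→{R, V}; now {R, V}.
Read 'b': R→{L, M, T}, V→{L, R, T, V}; now {L, M, R, T, V}.
Read 'c': L→{N, R}, M→{M, N, R, U}, R→{R, V}, T→∅, V→∅; now {M, N, R, U, V}.
Read 'c': M→{M, N, R, U}, N→{V}, R→{R, V}, U→∅, V→∅; now {M, N, R, U, V}.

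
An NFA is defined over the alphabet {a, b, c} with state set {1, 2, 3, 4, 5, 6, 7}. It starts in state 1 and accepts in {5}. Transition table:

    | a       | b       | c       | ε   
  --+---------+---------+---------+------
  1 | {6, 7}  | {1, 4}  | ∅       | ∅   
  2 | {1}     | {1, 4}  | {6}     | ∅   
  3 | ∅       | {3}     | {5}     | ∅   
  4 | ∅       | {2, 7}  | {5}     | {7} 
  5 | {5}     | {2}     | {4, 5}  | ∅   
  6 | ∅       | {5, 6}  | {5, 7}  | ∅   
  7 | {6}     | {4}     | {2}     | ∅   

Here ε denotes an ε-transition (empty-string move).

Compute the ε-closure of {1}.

Begin with {1}.
No ε-moves leave this set, so the closure equals the set itself.

{1}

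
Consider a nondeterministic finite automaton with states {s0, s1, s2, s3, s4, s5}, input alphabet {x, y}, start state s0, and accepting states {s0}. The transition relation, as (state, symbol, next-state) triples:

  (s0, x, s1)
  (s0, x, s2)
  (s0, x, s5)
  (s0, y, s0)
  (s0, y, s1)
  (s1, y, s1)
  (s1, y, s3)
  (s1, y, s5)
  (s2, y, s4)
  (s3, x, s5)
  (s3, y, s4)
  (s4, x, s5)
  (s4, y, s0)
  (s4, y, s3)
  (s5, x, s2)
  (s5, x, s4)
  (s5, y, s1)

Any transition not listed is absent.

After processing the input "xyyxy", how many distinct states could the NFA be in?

5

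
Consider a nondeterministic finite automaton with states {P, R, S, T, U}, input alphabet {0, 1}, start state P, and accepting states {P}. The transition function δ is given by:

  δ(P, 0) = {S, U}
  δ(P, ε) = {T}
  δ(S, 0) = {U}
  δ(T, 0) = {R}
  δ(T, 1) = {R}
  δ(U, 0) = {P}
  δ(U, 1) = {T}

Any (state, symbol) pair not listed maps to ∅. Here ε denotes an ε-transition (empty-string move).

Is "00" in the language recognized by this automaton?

Start: ε-closure({P}) = {P, T}.
Read '0': P→{S, U}, T→{R}; now {R, S, U}.
Read '0': R→∅, S→{U}, U→{P}; union {P, U}; ε-closure = {P, T, U}.
The final set {P, T, U} contains the accepting state P.

Yes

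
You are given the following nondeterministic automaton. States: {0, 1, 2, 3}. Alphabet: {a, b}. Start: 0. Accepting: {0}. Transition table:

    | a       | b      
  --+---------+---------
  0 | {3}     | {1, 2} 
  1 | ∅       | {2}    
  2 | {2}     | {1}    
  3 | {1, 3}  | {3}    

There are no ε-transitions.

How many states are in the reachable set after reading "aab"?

2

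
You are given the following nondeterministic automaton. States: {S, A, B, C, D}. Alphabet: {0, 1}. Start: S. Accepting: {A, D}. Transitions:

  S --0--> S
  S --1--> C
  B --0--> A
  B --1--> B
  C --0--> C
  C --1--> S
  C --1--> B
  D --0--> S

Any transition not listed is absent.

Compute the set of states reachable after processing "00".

{S}

Start in {S}.
Read '0': {S} → {S}.
Read '0': {S} → {S}.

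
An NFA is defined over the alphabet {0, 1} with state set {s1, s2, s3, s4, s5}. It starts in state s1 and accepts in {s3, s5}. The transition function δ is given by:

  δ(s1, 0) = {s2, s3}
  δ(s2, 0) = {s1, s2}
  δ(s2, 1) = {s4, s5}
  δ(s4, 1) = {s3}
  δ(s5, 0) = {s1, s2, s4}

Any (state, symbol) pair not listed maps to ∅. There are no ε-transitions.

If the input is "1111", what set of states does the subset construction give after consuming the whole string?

Start in {s1}.
Read '1': {s1} → ∅.
The set is empty and remains empty for the remaining 3 symbols.

∅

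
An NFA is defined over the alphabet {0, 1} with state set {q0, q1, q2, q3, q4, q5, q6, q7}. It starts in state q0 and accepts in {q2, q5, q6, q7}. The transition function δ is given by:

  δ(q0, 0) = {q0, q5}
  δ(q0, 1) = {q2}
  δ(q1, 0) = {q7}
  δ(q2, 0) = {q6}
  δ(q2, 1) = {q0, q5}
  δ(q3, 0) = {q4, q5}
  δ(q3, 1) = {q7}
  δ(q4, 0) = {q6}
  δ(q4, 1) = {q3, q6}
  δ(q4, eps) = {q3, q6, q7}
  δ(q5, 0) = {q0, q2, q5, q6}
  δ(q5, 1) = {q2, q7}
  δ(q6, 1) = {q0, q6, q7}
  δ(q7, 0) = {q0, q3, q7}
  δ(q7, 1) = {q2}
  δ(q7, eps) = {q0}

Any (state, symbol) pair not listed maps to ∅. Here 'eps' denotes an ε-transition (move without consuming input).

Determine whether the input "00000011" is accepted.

Yes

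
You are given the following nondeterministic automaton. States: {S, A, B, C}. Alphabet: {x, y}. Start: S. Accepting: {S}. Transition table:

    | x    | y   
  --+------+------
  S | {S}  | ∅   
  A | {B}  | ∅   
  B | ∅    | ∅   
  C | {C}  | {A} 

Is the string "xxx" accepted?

Yes

Start in {S}.
Read 'x': {S} → {S}.
Read 'x': {S} → {S}.
Read 'x': {S} → {S}.
The final set {S} contains the accepting state S.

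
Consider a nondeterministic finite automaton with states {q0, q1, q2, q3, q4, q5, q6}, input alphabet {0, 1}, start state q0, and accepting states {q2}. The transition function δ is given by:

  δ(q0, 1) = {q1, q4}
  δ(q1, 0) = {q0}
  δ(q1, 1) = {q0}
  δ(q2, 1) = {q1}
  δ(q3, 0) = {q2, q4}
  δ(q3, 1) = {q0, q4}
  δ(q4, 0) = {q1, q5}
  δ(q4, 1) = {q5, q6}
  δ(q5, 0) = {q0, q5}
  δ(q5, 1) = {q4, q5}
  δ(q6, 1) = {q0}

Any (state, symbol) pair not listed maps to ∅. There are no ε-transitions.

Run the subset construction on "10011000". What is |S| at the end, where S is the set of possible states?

2

Start in {q0}.
Read '1': q0→{q1, q4}; now {q1, q4}.
Read '0': q1→{q0}, q4→{q1, q5}; now {q0, q1, q5}.
Read '0': q0→∅, q1→{q0}, q5→{q0, q5}; now {q0, q5}.
Read '1': q0→{q1, q4}, q5→{q4, q5}; now {q1, q4, q5}.
Read '1': q1→{q0}, q4→{q5, q6}, q5→{q4, q5}; now {q0, q4, q5, q6}.
Read '0': q0→∅, q4→{q1, q5}, q5→{q0, q5}, q6→∅; now {q0, q1, q5}.
Read '0': q0→∅, q1→{q0}, q5→{q0, q5}; now {q0, q5}.
Read '0': q0→∅, q5→{q0, q5}; now {q0, q5}.
That set has 2 states.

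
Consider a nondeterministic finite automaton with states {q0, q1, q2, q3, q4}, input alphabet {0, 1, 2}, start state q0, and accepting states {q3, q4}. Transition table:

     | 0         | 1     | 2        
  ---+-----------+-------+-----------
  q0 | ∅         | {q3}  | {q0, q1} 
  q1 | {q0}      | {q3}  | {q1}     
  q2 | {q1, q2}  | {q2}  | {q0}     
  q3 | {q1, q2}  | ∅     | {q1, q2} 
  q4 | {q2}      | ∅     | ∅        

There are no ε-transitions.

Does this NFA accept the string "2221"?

Yes

Start in {q0}.
Read '2': {q0} → {q0, q1}.
Read '2': {q0, q1} → {q0, q1}.
Read '2': {q0, q1} → {q0, q1}.
Read '1': {q0, q1} → {q3}.
The final set {q3} contains the accepting state q3.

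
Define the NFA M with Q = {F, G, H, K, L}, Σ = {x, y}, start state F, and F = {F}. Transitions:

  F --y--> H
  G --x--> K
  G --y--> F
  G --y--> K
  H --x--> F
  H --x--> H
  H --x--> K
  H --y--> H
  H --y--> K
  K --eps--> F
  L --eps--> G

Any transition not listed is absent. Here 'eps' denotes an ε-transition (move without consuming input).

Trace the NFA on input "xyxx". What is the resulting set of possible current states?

∅

Start in {F}.
Read 'x': F→∅; now ∅.
The set is empty and remains empty for the remaining 3 symbols.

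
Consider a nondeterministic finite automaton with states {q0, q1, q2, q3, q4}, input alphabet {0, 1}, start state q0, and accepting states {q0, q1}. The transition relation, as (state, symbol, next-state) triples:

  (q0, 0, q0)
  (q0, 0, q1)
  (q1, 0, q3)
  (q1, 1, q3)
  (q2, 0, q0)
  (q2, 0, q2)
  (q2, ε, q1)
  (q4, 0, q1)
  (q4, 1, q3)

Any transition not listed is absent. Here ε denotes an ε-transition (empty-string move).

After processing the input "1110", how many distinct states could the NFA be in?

0

Start in {q0}.
Read '1': q0→∅; now ∅.
The set is empty and remains empty for the remaining 3 symbols.
That set has 0 states.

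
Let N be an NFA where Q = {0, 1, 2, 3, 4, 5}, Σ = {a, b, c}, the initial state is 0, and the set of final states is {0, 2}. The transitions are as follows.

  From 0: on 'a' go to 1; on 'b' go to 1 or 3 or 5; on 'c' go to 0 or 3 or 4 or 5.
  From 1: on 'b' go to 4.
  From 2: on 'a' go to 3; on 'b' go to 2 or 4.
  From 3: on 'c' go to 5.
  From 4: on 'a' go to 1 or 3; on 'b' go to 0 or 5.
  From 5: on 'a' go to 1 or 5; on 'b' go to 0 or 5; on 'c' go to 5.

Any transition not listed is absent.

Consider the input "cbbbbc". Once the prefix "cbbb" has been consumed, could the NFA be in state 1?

Yes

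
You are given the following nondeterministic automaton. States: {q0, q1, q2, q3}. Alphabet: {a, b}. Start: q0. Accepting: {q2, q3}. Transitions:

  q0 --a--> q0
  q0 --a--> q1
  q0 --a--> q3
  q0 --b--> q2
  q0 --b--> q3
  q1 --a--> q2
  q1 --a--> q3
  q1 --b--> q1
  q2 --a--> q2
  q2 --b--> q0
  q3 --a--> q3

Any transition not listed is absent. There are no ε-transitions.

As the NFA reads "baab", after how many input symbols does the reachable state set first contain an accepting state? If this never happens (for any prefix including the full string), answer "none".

1

Start in {q0}.
Read 'b': q0→{q2, q3}; now {q2, q3}.
None of the earlier sets intersect F, but {q2, q3} does.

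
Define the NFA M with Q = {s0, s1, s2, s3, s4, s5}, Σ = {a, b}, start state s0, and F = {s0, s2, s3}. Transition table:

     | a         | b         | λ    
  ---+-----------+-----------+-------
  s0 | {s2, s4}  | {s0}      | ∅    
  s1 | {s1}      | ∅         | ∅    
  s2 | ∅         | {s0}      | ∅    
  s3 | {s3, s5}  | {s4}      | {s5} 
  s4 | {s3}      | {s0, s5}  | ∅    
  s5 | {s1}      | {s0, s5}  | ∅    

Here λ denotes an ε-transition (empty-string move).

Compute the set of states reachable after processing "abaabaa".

Start in {s0}.
Read 'a': s0→{s2, s4}; now {s2, s4}.
Read 'b': s2→{s0}, s4→{s0, s5}; now {s0, s5}.
Read 'a': s0→{s2, s4}, s5→{s1}; now {s1, s2, s4}.
Read 'a': s1→{s1}, s2→∅, s4→{s3}; union {s1, s3}; ε-closure = {s1, s3, s5}.
Read 'b': s1→∅, s3→{s4}, s5→{s0, s5}; now {s0, s4, s5}.
Read 'a': s0→{s2, s4}, s4→{s3}, s5→{s1}; union {s1, s2, s3, s4}; ε-closure = {s1, s2, s3, s4, s5}.
Read 'a': s1→{s1}, s2→∅, s3→{s3, s5}, s4→{s3}, s5→{s1}; now {s1, s3, s5}.

{s1, s3, s5}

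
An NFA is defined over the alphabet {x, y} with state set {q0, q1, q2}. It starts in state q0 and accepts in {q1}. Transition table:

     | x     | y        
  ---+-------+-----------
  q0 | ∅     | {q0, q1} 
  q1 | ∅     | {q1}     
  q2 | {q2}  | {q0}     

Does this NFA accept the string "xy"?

No

Start in {q0}.
Read 'x': q0→∅; now ∅.
The set is empty and remains empty for the remaining 1 symbol.
The final set ∅ contains no accepting state.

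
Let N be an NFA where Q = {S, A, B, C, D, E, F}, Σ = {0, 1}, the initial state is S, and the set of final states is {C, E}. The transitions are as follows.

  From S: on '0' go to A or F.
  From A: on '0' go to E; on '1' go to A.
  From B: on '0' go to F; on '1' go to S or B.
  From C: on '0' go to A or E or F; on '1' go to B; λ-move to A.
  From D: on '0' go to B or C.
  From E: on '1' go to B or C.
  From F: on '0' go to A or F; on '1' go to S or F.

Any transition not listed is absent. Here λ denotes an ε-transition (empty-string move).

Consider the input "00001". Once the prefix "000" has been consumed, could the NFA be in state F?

Start in {S}.
Read '0': {S} → {A, F}.
Read '0': {A, F} → {A, E, F}.
Read '0': {A, E, F} → {A, E, F}.
State F is in {A, E, F}.

Yes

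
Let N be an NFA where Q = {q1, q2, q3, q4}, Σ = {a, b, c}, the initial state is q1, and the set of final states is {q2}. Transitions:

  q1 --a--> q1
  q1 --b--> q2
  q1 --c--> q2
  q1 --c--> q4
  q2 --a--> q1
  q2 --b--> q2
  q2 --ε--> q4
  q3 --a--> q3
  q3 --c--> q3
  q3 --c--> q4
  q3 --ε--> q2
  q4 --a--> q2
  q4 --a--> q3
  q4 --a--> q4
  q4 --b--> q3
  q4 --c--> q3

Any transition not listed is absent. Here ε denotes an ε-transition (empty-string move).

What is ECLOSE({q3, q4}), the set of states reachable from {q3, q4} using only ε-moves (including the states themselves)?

Begin with {q3, q4}.
ε-move q3 → q2; add q2.

{q2, q3, q4}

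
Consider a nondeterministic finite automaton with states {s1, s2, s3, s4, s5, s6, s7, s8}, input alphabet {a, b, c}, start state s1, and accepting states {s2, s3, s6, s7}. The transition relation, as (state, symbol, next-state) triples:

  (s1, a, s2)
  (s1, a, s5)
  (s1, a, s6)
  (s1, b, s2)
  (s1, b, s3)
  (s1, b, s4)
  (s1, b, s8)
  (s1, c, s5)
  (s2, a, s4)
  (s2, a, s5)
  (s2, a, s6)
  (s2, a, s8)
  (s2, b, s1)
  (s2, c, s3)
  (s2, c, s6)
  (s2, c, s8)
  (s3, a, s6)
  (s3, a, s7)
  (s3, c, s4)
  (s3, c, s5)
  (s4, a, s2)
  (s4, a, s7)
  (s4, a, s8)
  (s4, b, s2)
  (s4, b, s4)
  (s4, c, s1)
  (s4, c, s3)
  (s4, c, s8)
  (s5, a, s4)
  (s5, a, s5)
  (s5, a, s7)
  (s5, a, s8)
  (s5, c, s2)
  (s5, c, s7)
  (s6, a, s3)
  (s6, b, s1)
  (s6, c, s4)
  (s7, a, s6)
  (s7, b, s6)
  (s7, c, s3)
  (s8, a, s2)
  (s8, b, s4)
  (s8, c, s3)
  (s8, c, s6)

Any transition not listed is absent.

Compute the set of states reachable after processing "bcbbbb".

{s1, s2, s3, s4, s8}

Start in {s1}.
Read 'b': {s1} → {s2, s3, s4, s8}.
Read 'c': {s2, s3, s4, s8} → {s1, s3, s4, s5, s6, s8}.
Read 'b': {s1, s3, s4, s5, s6, s8} → {s1, s2, s3, s4, s8}.
Read 'b': {s1, s2, s3, s4, s8} → {s1, s2, s3, s4, s8}.
Read 'b': {s1, s2, s3, s4, s8} → {s1, s2, s3, s4, s8}.
Read 'b': {s1, s2, s3, s4, s8} → {s1, s2, s3, s4, s8}.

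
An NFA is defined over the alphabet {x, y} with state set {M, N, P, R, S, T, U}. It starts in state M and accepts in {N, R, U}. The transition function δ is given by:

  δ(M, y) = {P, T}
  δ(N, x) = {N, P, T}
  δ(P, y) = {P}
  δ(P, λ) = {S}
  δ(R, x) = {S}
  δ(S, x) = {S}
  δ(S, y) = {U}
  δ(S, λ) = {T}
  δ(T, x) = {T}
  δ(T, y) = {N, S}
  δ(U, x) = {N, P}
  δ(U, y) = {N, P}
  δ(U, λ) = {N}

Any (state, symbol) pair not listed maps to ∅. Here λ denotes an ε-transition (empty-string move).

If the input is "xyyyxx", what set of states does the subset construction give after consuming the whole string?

∅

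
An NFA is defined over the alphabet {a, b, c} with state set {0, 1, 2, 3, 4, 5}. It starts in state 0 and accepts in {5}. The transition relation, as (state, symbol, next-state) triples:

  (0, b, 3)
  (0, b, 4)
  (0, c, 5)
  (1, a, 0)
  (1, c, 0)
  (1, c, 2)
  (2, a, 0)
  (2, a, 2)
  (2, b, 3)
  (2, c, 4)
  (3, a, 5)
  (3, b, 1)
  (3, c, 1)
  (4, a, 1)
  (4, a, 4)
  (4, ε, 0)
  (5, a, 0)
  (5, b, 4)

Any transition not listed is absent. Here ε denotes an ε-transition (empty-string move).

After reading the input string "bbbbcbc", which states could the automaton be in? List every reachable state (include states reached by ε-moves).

{1, 5}

Start in {0}.
Read 'b': {0} → {0, 3, 4}.
Read 'b': {0, 3, 4} → {0, 1, 3, 4}.
Read 'b': {0, 1, 3, 4} → {0, 1, 3, 4}.
Read 'b': {0, 1, 3, 4} → {0, 1, 3, 4}.
Read 'c': {0, 1, 3, 4} → {0, 1, 2, 5}.
Read 'b': {0, 1, 2, 5} → {0, 3, 4}.
Read 'c': {0, 3, 4} → {1, 5}.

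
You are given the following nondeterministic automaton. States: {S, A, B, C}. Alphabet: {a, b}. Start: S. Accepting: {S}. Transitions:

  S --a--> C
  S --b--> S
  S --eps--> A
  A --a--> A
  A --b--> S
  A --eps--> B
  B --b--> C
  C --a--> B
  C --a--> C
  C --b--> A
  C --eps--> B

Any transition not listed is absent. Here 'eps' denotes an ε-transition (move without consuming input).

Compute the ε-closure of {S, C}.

{S, A, B, C}

Begin with {S, C}.
ε-move S → A; add A.
ε-move A → B; add B.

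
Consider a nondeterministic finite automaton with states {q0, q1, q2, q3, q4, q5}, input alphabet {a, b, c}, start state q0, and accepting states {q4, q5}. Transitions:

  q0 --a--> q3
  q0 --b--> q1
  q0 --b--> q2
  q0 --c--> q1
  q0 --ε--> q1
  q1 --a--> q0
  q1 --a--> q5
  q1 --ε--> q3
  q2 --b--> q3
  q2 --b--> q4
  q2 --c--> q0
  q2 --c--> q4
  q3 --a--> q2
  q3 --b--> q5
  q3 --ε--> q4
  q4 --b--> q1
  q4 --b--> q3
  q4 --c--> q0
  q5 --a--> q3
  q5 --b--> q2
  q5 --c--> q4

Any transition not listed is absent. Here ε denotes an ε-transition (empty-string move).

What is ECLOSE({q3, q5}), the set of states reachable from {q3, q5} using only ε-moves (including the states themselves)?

{q3, q4, q5}

Begin with {q3, q5}.
ε-move q3 → q4; add q4.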